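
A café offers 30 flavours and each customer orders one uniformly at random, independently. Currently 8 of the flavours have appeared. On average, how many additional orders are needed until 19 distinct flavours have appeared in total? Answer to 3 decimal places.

20.128

The wait to go from k to k+1 distinct flavours is geometric with mean 30/(30-k).
Sum over k = 8,...,18: E = 30/22 + 30/21 + 30/20 + ... + 30/13 + 30/12 = 20.1281.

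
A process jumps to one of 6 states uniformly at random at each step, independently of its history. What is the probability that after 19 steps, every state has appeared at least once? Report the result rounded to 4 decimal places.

0.8189

By inclusion–exclusion over which states are missing,
P(all seen) = Σ_{j=0}^{6} (-1)^j C(6,j)((6-j)/6)^19
= 1.00000 - 0.18781 + 0.00677 - 0.00004 + 0.00000 - 0.00000 + 0.00000
= 0.81892.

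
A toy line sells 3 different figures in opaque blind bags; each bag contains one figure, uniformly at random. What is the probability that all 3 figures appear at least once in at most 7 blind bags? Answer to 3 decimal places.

0.826

Let A_i be the event that figure i is missing after 7 blind bags. By inclusion–exclusion on the A_i,
P(all seen) = Σ_{j=0}^{3} (-1)^j C(3,j)((3-j)/3)^7
= 1.0000 - 0.1756 + 0.0014 - 0.0000
= 0.8258.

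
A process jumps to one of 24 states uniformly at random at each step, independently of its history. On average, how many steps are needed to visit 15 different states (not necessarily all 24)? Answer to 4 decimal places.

With k distinct states already seen, the next new one arrives after an expected 24/(24-k) steps.
Sum over k = 0,...,14: E = 24/24 + 24/23 + 24/22 + ... + 24/11 + 24/10 = 22.72776.

22.7278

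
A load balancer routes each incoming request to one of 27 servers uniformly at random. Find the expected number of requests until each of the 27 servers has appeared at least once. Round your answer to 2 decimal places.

105.07

The wait to go from k to k+1 distinct servers is geometric with mean 27/(27-k).
E[T] = 27/27 + 27/26 + 27/25 + ... + 27/2 + 27/1 = 27·H_{27}.
H_{27} = 3.891, so E[T] = 105.069.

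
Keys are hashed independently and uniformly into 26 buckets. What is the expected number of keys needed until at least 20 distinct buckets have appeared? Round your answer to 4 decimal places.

36.5149

Going from k to k+1 distinct takes a geometric number of keys with mean 26/(26-k).
Sum over k = 0,...,19: E = 26/26 + 26/25 + 26/24 + ... + 26/8 + 26/7 = 36.51491.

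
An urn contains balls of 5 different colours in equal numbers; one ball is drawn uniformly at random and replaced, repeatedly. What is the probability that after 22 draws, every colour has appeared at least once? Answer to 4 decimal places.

0.9632

By inclusion–exclusion over which colours are missing,
P(all seen) = Σ_{j=0}^{5} (-1)^j C(5,j)((5-j)/5)^22
= 1.00000 - 0.03689 + 0.00013 - 0.00000 + 0.00000 - 0.00000
= 0.96324.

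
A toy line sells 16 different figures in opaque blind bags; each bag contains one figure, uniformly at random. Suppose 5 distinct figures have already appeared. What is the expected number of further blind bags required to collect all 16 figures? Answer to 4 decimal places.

48.3180

From k distinct to k+1 distinct takes on average 16/(16-k) blind bags.
Sum over k = 5,...,15: E = 16/11 + 16/10 + 16/9 + ... + 16/2 + 16/1 = 48.31804.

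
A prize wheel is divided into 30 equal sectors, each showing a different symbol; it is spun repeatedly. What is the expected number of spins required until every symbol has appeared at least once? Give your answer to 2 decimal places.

119.85

After k distinct symbols have appeared, the next spin gives a new one with probability (30-k)/30, so the expected wait for the (k+1)-th is 30/(30-k).
E[T] = 30/30 + 30/29 + 30/28 + ... + 30/2 + 30/1 = 30·H_{30}.
H_{30} = 3.995, so E[T] = 119.850.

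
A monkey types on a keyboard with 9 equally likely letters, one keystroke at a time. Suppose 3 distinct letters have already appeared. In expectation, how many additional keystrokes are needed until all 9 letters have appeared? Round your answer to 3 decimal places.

With k distinct letters already seen, the next new one takes an expected 9/(9-k) keystrokes.
Sum over k = 3,...,8: E = 9/6 + 9/5 + 9/4 + 9/3 + 9/2 + 9/1 = 22.0500.

22.050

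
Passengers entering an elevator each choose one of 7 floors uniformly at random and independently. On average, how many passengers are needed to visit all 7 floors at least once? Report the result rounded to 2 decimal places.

Split into phases: going from k distinct to k+1 distinct takes on average 7/(7-k) passengers.
E[T] = 7/7 + 7/6 + 7/5 + ... + 7/2 + 7/1 = 7·H_{7}.
H_{7} = 2.593, so E[T] = 18.150.

18.15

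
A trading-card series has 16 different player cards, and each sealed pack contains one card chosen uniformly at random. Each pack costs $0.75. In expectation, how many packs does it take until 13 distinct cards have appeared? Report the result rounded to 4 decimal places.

Going from k to k+1 distinct takes a geometric number of packs with mean 16/(16-k).
Sum over k = 0,...,12: E = 16/16 + 16/15 + 16/14 + ... + 16/5 + 16/4 = 24.75833.

24.7583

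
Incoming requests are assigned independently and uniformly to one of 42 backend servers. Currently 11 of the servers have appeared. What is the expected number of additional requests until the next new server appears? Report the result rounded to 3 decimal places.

Each request yields a new server with probability (42-11)/42 = 31/42, so the wait is geometric with mean 42/31.
E = 42/31 = 1.3548.

1.355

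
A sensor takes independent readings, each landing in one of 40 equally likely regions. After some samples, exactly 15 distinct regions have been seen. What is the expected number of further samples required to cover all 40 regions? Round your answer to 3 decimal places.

152.638

From k distinct to k+1 distinct takes on average 40/(40-k) samples.
Sum over k = 15,...,39: E = 40/25 + 40/24 + 40/23 + ... + 40/2 + 40/1 = 152.6383.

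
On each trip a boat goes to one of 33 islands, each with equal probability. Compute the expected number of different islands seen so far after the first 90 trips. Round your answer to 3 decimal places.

30.931

For each island, P(seen in 90 trips) = 1 - (32/33)^90 = 0.9373.
By linearity of expectation, E[distinct seen] = 33·(1 - (32/33)^90) = 30.9310.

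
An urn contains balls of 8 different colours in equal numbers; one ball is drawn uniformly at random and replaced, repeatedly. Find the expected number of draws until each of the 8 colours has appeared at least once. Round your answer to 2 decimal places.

21.74

The wait to go from k to k+1 distinct colours is geometric with mean 8/(8-k).
E[T] = 8/8 + 8/7 + 8/6 + ... + 8/2 + 8/1 = 8·H_{8}.
H_{8} = 2.718, so E[T] = 21.743.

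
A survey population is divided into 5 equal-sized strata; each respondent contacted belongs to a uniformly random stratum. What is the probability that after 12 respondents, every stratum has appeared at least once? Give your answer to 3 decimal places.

0.678

Let A_i be the event that stratum i is missing after 12 respondents. By inclusion–exclusion on the A_i,
P(all seen) = Σ_{j=0}^{5} (-1)^j C(5,j)((5-j)/5)^12
= 1.0000 - 0.3436 + 0.0218 - 0.0002 + 0.0000 - 0.0000
= 0.6780.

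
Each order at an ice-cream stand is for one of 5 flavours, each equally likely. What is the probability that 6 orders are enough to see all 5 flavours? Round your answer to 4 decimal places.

0.1152

Let A_i be the event that flavour i is missing after 6 orders. By inclusion–exclusion on the A_i,
P(all seen) = Σ_{j=0}^{5} (-1)^j C(5,j)((5-j)/5)^6
= 1.00000 - 1.31072 + 0.46656 - 0.04096 + 0.00032 - 0.00000
= 0.11520.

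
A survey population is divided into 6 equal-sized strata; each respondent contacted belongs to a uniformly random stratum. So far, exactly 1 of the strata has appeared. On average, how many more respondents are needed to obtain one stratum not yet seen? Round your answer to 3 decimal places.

1.200

Each respondent yields a new stratum with probability (6-1)/6 = 5/6, so the wait is geometric with mean 6/5.
E = 6/5 = 1.2000.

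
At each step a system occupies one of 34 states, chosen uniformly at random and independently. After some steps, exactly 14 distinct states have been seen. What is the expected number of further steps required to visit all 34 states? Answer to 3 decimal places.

From k distinct to k+1 distinct takes on average 34/(34-k) steps.
Sum over k = 14,...,33: E = 34/20 + 34/19 + 34/18 + ... + 34/2 + 34/1 = 122.3231.

122.323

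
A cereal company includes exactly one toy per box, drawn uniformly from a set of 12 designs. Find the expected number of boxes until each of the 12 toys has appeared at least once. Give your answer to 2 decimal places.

37.24

Split into phases: going from k distinct to k+1 distinct takes on average 12/(12-k) boxes.
E[T] = 12/12 + 12/11 + 12/10 + ... + 12/2 + 12/1 = 12·H_{12}.
H_{12} = 3.103, so E[T] = 37.239.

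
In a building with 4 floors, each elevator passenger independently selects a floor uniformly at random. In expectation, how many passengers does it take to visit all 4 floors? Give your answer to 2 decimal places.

8.33

Split into phases: going from k distinct to k+1 distinct takes on average 4/(4-k) passengers.
E[T] = 4/4 + 4/3 + 4/2 + 4/1 = 4·H_{4}.
H_{4} = 2.083, so E[T] = 8.333.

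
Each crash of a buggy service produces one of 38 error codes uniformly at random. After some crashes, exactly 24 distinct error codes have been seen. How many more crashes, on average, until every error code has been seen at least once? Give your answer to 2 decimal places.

123.56

From k distinct to k+1 distinct takes on average 38/(38-k) crashes.
Sum over k = 24,...,37: E = 38/14 + 38/13 + 38/12 + ... + 38/2 + 38/1 = 123.559.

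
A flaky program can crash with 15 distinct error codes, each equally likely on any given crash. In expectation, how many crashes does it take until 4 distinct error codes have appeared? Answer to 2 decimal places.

4.48

With k distinct error codes already seen, the next new one arrives after an expected 15/(15-k) crashes.
Sum over k = 0,...,3: E = 15/15 + 15/14 + 15/13 + 15/12 = 4.475.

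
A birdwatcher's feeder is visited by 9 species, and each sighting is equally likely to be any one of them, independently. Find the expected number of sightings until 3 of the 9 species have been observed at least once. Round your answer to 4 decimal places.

3.4107

With k distinct species already seen, the next new one arrives after an expected 9/(9-k) sightings.
Sum over k = 0,...,2: E = 9/9 + 9/8 + 9/7 = 3.41071.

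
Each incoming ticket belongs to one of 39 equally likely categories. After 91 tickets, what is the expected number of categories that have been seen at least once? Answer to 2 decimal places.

For each category, P(seen in 91 tickets) = 1 - (38/39)^91 = 0.906.
By linearity of expectation, E[distinct seen] = 39·(1 - (38/39)^91) = 35.331.

35.33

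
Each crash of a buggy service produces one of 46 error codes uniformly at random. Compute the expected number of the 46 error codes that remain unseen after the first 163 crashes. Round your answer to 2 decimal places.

1.28

For each error code, P(unseen after 163) = (45/46)^163 = 0.028.
By linearity of expectation, E[unseen] = 46·(45/46)^163 = 1.279.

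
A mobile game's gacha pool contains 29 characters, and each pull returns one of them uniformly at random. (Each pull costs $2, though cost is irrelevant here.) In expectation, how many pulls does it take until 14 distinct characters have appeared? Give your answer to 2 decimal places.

Going from k to k+1 distinct takes a geometric number of pulls with mean 29/(29-k).
Sum over k = 0,...,13: E = 29/29 + 29/28 + 29/27 + ... + 29/17 + 29/16 = 18.659.

18.66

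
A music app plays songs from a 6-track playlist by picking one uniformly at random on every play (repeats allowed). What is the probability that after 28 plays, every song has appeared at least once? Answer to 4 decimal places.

0.9638

Let A_i be the event that song i is missing after 28 plays. By inclusion–exclusion on the A_i,
P(all seen) = Σ_{j=0}^{6} (-1)^j C(6,j)((6-j)/6)^28
= 1.00000 - 0.03640 + 0.00018 - 0.00000 + 0.00000 - 0.00000 + 0.00000
= 0.96378.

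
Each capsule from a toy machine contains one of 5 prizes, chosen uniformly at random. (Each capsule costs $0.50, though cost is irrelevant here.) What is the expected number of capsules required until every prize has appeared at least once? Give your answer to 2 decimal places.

11.42

Split into phases: going from k distinct to k+1 distinct takes on average 5/(5-k) capsules.
E[T] = 5/5 + 5/4 + 5/3 + 5/2 + 5/1 = 5·H_{5}.
H_{5} = 2.283, so E[T] = 11.417.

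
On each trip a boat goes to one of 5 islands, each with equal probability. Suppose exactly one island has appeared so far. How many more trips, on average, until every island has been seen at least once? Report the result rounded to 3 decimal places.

From k distinct to k+1 distinct takes on average 5/(5-k) trips.
Sum over k = 1,...,4: E = 5/4 + 5/3 + 5/2 + 5/1 = 10.4167.

10.417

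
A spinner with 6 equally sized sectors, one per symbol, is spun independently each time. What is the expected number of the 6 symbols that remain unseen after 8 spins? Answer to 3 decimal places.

1.395

For each symbol, P(unseen after 8) = (5/6)^8 = 0.2326.
By linearity of expectation, E[unseen] = 6·(5/6)^8 = 1.3954.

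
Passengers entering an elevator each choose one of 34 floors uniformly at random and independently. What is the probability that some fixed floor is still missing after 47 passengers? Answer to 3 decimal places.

0.246

On each passenger the fixed floor fails to appear with probability 33/34.
P(still missing after 47) = (33/34)^47 = 0.2458.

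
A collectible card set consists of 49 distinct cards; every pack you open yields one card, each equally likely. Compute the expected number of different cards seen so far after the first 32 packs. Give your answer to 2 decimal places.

23.67

For each card, P(seen in 32 packs) = 1 - (48/49)^32 = 0.483.
By linearity of expectation, E[distinct seen] = 49·(1 - (48/49)^32) = 23.670.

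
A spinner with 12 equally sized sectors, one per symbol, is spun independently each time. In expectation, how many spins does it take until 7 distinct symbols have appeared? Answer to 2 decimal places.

Going from k to k+1 distinct takes a geometric number of spins with mean 12/(12-k).
Sum over k = 0,...,6: E = 12/12 + 12/11 + 12/10 + ... + 12/7 + 12/6 = 9.839.

9.84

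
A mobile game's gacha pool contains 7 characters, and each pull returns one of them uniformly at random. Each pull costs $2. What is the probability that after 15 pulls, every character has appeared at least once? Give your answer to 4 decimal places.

Let A_i be the event that character i is missing after 15 pulls. By inclusion–exclusion on the A_i,
P(all seen) = Σ_{j=0}^{7} (-1)^j C(7,j)((7-j)/7)^15
= 1.00000 - 0.69326 + 0.13499 - 0.00792 + 0.00011 - 0.00000 + 0.00000 - 0.00000
= 0.43392.

0.4339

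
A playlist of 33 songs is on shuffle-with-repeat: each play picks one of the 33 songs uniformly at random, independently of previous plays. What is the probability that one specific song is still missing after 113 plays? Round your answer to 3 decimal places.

0.031

On each play the fixed song fails to appear with probability 32/33.
P(still missing after 113) = (32/33)^113 = 0.0309.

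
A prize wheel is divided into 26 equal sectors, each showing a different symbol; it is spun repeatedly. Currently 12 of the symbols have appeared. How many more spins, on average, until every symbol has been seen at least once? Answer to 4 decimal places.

84.5406

With k distinct symbols already seen, the next new one takes an expected 26/(26-k) spins.
Sum over k = 12,...,25: E = 26/14 + 26/13 + 26/12 + ... + 26/2 + 26/1 = 84.54062.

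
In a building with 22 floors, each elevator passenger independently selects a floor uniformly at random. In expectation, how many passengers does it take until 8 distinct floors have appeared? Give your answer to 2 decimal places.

9.66

With k distinct floors already seen, the next new one arrives after an expected 22/(22-k) passengers.
Sum over k = 0,...,7: E = 22/22 + 22/21 + 22/20 + ... + 22/16 + 22/15 = 9.664.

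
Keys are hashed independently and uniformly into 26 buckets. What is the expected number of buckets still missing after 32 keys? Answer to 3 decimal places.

7.412

For each bucket, P(unseen after 32) = (25/26)^32 = 0.2851.
By linearity of expectation, E[unseen] = 26·(25/26)^32 = 7.4115.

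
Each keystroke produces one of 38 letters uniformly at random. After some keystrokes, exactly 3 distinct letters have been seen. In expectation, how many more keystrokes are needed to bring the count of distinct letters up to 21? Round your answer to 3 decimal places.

With k distinct letters already seen, the next new one takes an expected 38/(38-k) keystrokes.
Sum over k = 3,...,20: E = 38/35 + 38/34 + 38/33 + ... + 38/19 + 38/18 = 26.8747.

26.875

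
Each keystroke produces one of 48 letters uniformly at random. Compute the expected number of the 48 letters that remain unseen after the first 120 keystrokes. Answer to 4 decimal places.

3.8374

For each letter, P(unseen after 120) = (47/48)^120 = 0.07995.
By linearity of expectation, E[unseen] = 48·(47/48)^120 = 3.83739.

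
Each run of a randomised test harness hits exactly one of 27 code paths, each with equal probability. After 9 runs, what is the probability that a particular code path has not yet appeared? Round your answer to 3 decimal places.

0.712

Each run misses the fixed code path with probability (27-1)/27 = 26/27, independently.
P(still missing after 9) = (26/27)^9 = 0.7120.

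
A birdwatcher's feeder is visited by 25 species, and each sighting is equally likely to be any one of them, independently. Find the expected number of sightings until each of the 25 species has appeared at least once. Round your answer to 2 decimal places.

95.40

After k distinct species have appeared, the next sighting gives a new one with probability (25-k)/25, so the expected wait for the (k+1)-th is 25/(25-k).
E[T] = 25/25 + 25/24 + 25/23 + ... + 25/2 + 25/1 = 25·H_{25}.
H_{25} = 3.816, so E[T] = 95.399.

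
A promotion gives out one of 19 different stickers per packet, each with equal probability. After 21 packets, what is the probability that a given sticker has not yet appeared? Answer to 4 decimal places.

On each packet the fixed sticker fails to appear with probability 18/19.
P(still missing after 21) = (18/19)^21 = 0.32129.

0.3213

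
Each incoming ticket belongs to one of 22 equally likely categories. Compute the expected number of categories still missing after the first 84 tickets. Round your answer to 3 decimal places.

0.442

For each category, P(unseen after 84) = (21/22)^84 = 0.0201.
By linearity of expectation, E[unseen] = 22·(21/22)^84 = 0.4419.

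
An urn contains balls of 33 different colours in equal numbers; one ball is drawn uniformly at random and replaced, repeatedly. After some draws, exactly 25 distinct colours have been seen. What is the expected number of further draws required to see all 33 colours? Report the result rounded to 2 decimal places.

From k distinct to k+1 distinct takes on average 33/(33-k) draws.
Sum over k = 25,...,32: E = 33/8 + 33/7 + 33/6 + ... + 33/2 + 33/1 = 89.689.

89.69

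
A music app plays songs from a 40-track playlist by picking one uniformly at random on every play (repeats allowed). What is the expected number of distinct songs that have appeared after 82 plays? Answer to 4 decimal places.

34.9831

For each song, P(seen in 82 plays) = 1 - (39/40)^82 = 0.87458.
By linearity of expectation, E[distinct seen] = 40·(1 - (39/40)^82) = 34.98306.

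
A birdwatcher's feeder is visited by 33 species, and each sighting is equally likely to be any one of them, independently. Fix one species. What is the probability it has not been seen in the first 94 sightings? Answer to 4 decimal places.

On each sighting the fixed species fails to appear with probability 32/33.
P(still missing after 94) = (32/33)^94 = 0.05544.

0.0554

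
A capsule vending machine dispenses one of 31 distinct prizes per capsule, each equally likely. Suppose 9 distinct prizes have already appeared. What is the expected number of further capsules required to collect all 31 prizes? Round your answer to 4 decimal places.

With k distinct prizes already seen, the next new one takes an expected 31/(31-k) capsules.
Sum over k = 9,...,30: E = 31/22 + 31/21 + 31/20 + ... + 31/2 + 31/1 = 114.41521.

114.4152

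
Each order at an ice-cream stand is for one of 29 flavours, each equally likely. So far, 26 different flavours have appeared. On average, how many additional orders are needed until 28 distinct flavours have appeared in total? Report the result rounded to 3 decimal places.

With k distinct flavours already seen, the next new one takes an expected 29/(29-k) orders.
Sum over k = 26,...,27: E = 29/3 + 29/2 = 24.1667.

24.167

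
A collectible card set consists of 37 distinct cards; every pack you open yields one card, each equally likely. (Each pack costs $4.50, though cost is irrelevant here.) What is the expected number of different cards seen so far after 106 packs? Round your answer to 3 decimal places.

34.973

For each card, P(seen in 106 packs) = 1 - (36/37)^106 = 0.9452.
By linearity of expectation, E[distinct seen] = 37·(1 - (36/37)^106) = 34.9729.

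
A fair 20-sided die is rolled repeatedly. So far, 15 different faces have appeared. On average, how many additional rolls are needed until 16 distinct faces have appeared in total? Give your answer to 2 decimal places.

The wait to go from k to k+1 distinct faces is geometric with mean 20/(20-k).
Only the k = 15 term is needed: E = 20/5 = 4.000.

4.00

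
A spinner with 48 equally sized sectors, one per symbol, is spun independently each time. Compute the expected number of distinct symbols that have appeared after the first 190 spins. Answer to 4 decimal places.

47.1210

For each symbol, P(seen in 190 spins) = 1 - (47/48)^190 = 0.98169.
By linearity of expectation, E[distinct seen] = 48·(1 - (47/48)^190) = 47.12098.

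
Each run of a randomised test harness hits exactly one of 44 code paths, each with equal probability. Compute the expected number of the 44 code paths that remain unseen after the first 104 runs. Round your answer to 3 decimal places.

4.028

For each code path, P(unseen after 104) = (43/44)^104 = 0.0915.
By linearity of expectation, E[unseen] = 44·(43/44)^104 = 4.0280.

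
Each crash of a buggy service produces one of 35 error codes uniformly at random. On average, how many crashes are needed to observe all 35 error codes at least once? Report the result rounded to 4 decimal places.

The wait to go from k to k+1 distinct error codes is geometric with mean 35/(35-k).
E[T] = 35/35 + 35/34 + 35/33 + ... + 35/2 + 35/1 = 35·H_{35}.
H_{35} = 4.14678, so E[T] = 145.13735.

145.1373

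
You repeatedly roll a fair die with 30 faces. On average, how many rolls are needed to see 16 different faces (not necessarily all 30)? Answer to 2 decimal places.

22.30

With k distinct faces already seen, the next new one arrives after an expected 30/(30-k) rolls.
Sum over k = 0,...,15: E = 30/30 + 30/29 + 30/28 + ... + 30/16 + 30/15 = 22.303.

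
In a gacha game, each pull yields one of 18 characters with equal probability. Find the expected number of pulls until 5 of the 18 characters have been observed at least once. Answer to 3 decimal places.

With k distinct characters already seen, the next new one arrives after an expected 18/(18-k) pulls.
Sum over k = 0,...,4: E = 18/18 + 18/17 + 18/16 + 18/15 + 18/14 = 5.6695.

5.670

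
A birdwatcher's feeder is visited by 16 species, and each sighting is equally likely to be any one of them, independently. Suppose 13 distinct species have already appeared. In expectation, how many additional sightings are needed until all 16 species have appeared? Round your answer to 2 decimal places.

29.33

The wait to go from k to k+1 distinct species is geometric with mean 16/(16-k).
Sum over k = 13,...,15: E = 16/3 + 16/2 + 16/1 = 29.333.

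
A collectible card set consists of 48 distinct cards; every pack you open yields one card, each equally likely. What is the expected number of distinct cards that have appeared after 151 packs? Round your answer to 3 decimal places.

For each card, P(seen in 151 packs) = 1 - (47/48)^151 = 0.9584.
By linearity of expectation, E[distinct seen] = 48·(1 - (47/48)^151) = 46.0020.

46.002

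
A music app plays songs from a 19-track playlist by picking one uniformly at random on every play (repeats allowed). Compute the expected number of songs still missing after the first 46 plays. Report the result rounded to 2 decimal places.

For each song, P(unseen after 46) = (18/19)^46 = 0.083.
By linearity of expectation, E[unseen] = 19·(18/19)^46 = 1.580.

1.58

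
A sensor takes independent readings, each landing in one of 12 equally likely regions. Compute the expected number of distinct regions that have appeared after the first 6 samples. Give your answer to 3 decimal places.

4.880

For each region, P(seen in 6 samples) = 1 - (11/12)^6 = 0.4067.
By linearity of expectation, E[distinct seen] = 12·(1 - (11/12)^6) = 4.8805.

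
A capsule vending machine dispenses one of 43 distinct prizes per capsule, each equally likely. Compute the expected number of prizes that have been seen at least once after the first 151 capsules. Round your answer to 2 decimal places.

For each prize, P(seen in 151 capsules) = 1 - (42/43)^151 = 0.971.
By linearity of expectation, E[distinct seen] = 43·(1 - (42/43)^151) = 41.769.

41.77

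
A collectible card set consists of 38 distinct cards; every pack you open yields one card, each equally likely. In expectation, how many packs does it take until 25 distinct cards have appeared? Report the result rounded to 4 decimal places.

39.8152

With k distinct cards already seen, the next new one arrives after an expected 38/(38-k) packs.
Sum over k = 0,...,24: E = 38/38 + 38/37 + 38/36 + ... + 38/15 + 38/14 = 39.81519.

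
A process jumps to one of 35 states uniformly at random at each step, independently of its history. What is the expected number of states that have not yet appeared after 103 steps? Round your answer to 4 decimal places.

For each state, P(unseen after 103) = (34/35)^103 = 0.05050.
By linearity of expectation, E[unseen] = 35·(34/35)^103 = 1.76762.

1.7676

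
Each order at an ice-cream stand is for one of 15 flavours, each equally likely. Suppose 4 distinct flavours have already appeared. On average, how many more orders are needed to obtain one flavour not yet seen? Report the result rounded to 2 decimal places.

1.36

The number of orders until the next new flavour is geometric with success probability 11/15, so its mean is 15/11.
E = 15/11 = 1.364.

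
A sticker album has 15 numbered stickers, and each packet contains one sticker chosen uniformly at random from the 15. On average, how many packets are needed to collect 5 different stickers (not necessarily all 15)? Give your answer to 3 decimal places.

Going from k to k+1 distinct takes a geometric number of packets with mean 15/(15-k).
Sum over k = 0,...,4: E = 15/15 + 15/14 + 15/13 + 15/12 + 15/11 = 5.8389.

5.839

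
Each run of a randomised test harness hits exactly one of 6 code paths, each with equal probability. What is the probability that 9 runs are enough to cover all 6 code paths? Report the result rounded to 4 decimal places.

0.1890

By inclusion–exclusion over which code paths are missing,
P(all seen) = Σ_{j=0}^{6} (-1)^j C(6,j)((6-j)/6)^9
= 1.00000 - 1.16284 + 0.39018 - 0.03906 + 0.00076 - 0.00000 + 0.00000
= 0.18904.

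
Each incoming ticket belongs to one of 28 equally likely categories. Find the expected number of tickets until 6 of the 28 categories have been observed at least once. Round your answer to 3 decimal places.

With k distinct categories already seen, the next new one arrives after an expected 28/(28-k) tickets.
Sum over k = 0,...,5: E = 28/28 + 28/27 + 28/26 + 28/25 + 28/24 + 28/23 = 6.6180.

6.618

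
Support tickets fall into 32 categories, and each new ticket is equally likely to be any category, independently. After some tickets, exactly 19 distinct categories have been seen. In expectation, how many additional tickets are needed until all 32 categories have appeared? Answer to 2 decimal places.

The wait to go from k to k+1 distinct categories is geometric with mean 32/(32-k).
Sum over k = 19,...,31: E = 32/13 + 32/12 + 32/11 + ... + 32/2 + 32/1 = 101.764.

101.76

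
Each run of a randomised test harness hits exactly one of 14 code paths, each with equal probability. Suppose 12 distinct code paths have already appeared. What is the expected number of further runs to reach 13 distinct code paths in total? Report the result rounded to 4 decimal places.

The wait to go from k to k+1 distinct code paths is geometric with mean 14/(14-k).
Only the k = 12 term is needed: E = 14/2 = 7.00000.

7.0000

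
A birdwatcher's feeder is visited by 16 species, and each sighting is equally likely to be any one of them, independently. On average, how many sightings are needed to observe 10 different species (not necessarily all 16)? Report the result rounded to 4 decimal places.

With k distinct species already seen, the next new one arrives after an expected 16/(16-k) sightings.
Sum over k = 0,...,9: E = 16/16 + 16/15 + 16/14 + ... + 16/8 + 16/7 = 14.89166.

14.8917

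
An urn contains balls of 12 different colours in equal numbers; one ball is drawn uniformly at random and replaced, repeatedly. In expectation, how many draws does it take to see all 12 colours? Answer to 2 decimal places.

The wait to go from k to k+1 distinct colours is geometric with mean 12/(12-k).
E[T] = 12/12 + 12/11 + 12/10 + ... + 12/2 + 12/1 = 12·H_{12}.
H_{12} = 3.103, so E[T] = 37.239.

37.24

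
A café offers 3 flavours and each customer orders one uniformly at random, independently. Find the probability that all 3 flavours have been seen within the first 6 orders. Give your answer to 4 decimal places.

0.7407

By inclusion–exclusion over which flavours are missing,
P(all seen) = Σ_{j=0}^{3} (-1)^j C(3,j)((3-j)/3)^6
= 1.00000 - 0.26337 + 0.00412 - 0.00000
= 0.74074.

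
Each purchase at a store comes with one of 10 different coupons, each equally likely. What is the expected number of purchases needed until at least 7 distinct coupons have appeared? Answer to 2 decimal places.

10.96

Going from k to k+1 distinct takes a geometric number of purchases with mean 10/(10-k).
Sum over k = 0,...,6: E = 10/10 + 10/9 + 10/8 + ... + 10/5 + 10/4 = 10.956.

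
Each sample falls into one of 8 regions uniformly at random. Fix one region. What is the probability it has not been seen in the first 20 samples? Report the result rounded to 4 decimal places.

0.0692

Each sample misses the fixed region with probability (8-1)/8 = 7/8, independently.
P(still missing after 20) = (7/8)^20 = 0.06921.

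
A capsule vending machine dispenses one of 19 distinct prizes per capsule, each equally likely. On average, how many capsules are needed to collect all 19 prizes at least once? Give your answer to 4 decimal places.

The wait to go from k to k+1 distinct prizes is geometric with mean 19/(19-k).
E[T] = 19/19 + 19/18 + 19/17 + ... + 19/2 + 19/1 = 19·H_{19}.
H_{19} = 3.54774, so E[T] = 67.40705.

67.4071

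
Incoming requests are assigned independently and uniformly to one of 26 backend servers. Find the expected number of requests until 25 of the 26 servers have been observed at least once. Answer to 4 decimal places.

Going from k to k+1 distinct takes a geometric number of requests with mean 26/(26-k).
Sum over k = 0,...,24: E = 26/26 + 26/25 + 26/24 + ... + 26/3 + 26/2 = 74.21491.

74.2149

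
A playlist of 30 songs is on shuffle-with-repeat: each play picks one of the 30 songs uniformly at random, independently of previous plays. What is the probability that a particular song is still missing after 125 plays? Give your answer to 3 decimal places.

Each play misses the fixed song with probability (30-1)/30 = 29/30, independently.
P(still missing after 125) = (29/30)^125 = 0.0144.

0.014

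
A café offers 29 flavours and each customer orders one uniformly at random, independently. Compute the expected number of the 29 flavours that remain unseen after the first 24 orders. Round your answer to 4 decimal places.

For each flavour, P(unseen after 24) = (28/29)^24 = 0.43077.
By linearity of expectation, E[unseen] = 29·(28/29)^24 = 12.49220.

12.4922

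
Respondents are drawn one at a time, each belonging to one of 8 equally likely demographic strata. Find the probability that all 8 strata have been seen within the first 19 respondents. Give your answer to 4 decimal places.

By inclusion–exclusion over which strata are missing,
P(all seen) = Σ_{j=0}^{8} (-1)^j C(8,j)((8-j)/8)^19
= 1.00000 - 0.63277 + 0.11839 - 0.00741 + 0.00013 - 0.00000 + 0.00000 - 0.00000 + 0.00000
= 0.47835.

0.4783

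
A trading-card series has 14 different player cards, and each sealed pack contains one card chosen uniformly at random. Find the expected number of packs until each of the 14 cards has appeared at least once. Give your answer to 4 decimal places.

45.5219

The wait to go from k to k+1 distinct cards is geometric with mean 14/(14-k).
E[T] = 14/14 + 14/13 + 14/12 + ... + 14/2 + 14/1 = 14·H_{14}.
H_{14} = 3.25156, so E[T] = 45.52187.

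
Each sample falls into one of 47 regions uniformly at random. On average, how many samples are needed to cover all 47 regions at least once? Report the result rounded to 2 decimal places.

Split into phases: going from k distinct to k+1 distinct takes on average 47/(47-k) samples.
E[T] = 47/47 + 47/46 + 47/45 + ... + 47/2 + 47/1 = 47·H_{47}.
H_{47} = 4.438, so E[T] = 208.584.

208.58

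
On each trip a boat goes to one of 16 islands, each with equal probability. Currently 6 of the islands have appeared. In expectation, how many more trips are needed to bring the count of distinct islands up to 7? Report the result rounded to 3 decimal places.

With k distinct islands already seen, the next new one takes an expected 16/(16-k) trips.
Only the k = 6 term is needed: E = 16/10 = 1.6000.

1.600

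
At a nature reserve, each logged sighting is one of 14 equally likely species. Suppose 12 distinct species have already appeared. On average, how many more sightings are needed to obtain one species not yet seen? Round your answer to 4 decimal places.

7.0000

The number of sightings until the next new species is geometric with success probability 2/14, so its mean is 14/2.
E = 14/2 = 7.00000.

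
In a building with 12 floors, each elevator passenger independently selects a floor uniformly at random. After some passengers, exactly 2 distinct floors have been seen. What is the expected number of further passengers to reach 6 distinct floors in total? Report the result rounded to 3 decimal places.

5.748

From k distinct to k+1 distinct takes on average 12/(12-k) passengers.
Sum over k = 2,...,5: E = 12/10 + 12/9 + 12/8 + 12/7 = 5.7476.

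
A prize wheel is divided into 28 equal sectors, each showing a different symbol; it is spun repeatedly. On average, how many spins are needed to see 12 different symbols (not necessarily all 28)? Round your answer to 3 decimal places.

With k distinct symbols already seen, the next new one arrives after an expected 28/(28-k) spins.
Sum over k = 0,...,11: E = 28/28 + 28/27 + 28/26 + ... + 28/18 + 28/17 = 15.3004.

15.300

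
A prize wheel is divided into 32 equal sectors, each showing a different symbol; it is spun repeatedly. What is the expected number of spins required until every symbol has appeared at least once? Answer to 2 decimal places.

129.87

After k distinct symbols have appeared, the next spin gives a new one with probability (32-k)/32, so the expected wait for the (k+1)-th is 32/(32-k).
E[T] = 32/32 + 32/31 + 32/30 + ... + 32/2 + 32/1 = 32·H_{32}.
H_{32} = 4.058, so E[T] = 129.872.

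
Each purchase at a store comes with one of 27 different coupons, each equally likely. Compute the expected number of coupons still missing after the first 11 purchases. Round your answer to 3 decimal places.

For each coupon, P(unseen after 11) = (26/27)^11 = 0.6602.
By linearity of expectation, E[unseen] = 27·(26/27)^11 = 17.8266.

17.827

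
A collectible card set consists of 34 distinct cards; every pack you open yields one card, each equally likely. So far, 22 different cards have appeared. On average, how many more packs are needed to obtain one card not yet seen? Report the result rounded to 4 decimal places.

2.8333

The number of packs until the next new card is geometric with success probability 12/34, so its mean is 34/12.
E = 34/12 = 2.83333.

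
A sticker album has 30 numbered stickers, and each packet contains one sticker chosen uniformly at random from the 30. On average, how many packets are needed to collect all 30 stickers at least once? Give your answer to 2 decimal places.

119.85

The wait to go from k to k+1 distinct stickers is geometric with mean 30/(30-k).
E[T] = 30/30 + 30/29 + 30/28 + ... + 30/2 + 30/1 = 30·H_{30}.
H_{30} = 3.995, so E[T] = 119.850.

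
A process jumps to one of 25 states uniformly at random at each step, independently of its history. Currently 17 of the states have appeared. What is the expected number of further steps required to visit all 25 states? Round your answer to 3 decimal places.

From k distinct to k+1 distinct takes on average 25/(25-k) steps.
Sum over k = 17,...,24: E = 25/8 + 25/7 + 25/6 + ... + 25/2 + 25/1 = 67.9464.

67.946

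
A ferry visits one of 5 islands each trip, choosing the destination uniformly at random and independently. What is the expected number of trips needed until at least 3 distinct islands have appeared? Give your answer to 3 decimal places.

With k distinct islands already seen, the next new one arrives after an expected 5/(5-k) trips.
Sum over k = 0,...,2: E = 5/5 + 5/4 + 5/3 = 3.9167.

3.917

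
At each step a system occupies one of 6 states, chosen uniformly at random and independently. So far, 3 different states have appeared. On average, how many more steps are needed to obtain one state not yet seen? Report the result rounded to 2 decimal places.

2.00

The number of steps until the next new state is geometric with success probability 3/6, so its mean is 6/3.
E = 6/3 = 2.000.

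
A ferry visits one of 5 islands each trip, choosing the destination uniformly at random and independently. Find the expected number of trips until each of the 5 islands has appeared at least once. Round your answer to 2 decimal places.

Split into phases: going from k distinct to k+1 distinct takes on average 5/(5-k) trips.
E[T] = 5/5 + 5/4 + 5/3 + 5/2 + 5/1 = 5·H_{5}.
H_{5} = 2.283, so E[T] = 11.417.

11.42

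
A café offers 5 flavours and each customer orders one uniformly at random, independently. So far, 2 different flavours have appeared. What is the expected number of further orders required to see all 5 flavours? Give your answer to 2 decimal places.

9.17

With k distinct flavours already seen, the next new one takes an expected 5/(5-k) orders.
Sum over k = 2,...,4: E = 5/3 + 5/2 + 5/1 = 9.167.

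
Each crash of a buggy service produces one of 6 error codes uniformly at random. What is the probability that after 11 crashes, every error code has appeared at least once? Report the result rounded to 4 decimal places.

By inclusion–exclusion over which error codes are missing,
P(all seen) = Σ_{j=0}^{6} (-1)^j C(6,j)((6-j)/6)^11
= 1.00000 - 0.80753 + 0.17342 - 0.00977 + 0.00008 - 0.00000 + 0.00000
= 0.35621.

0.3562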